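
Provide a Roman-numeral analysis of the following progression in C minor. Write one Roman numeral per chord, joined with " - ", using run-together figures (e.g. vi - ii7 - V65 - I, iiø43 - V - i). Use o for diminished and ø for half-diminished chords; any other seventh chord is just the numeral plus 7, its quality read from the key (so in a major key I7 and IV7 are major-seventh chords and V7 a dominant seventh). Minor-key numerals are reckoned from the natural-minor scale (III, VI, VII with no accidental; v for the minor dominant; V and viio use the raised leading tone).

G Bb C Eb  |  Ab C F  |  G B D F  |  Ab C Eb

i43 - iv6 - V7 - VI

G-Bb-C-Eb: root C is the tonic; minor seventh chord there is i43.
Ab-C-F has root F, degree 4 in C minor, so iv6.
G-B-D-F has root G, degree 5 in C minor, so V7.
Ab-C-Eb has root Ab, degree 6 in C minor, so VI.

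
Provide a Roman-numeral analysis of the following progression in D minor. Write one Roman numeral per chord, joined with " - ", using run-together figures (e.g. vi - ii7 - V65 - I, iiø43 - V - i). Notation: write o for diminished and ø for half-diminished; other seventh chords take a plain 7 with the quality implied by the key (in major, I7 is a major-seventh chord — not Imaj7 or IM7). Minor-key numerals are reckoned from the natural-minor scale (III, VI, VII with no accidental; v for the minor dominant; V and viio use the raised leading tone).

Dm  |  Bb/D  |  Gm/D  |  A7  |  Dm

i - VI6 - iv64 - V7 - i

Dm: root D is the tonic; minor triad there is i.
Bb/D: root Bb is the submediant; major triad there is VI6.
Gm/D: minor triad on G = scale degree 4 → iv64.
A7 has root A, degree 5 in D minor, so V7.
Dm: minor triad on D = scale degree 1 → i.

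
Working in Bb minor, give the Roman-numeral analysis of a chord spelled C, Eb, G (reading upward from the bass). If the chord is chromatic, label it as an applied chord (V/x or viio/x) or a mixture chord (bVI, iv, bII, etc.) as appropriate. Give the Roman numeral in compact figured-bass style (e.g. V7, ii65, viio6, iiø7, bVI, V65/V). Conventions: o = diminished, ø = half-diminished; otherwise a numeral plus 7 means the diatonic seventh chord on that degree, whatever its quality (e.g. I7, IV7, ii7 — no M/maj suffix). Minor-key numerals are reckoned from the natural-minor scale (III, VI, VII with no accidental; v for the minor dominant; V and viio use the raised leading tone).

ii

Stacked in thirds the chord is C-Eb-G: a minor triad on C.
C is the second degree of Bb minor. This is the minor supertonic, borrowed from the parallel major (the Dorian ii).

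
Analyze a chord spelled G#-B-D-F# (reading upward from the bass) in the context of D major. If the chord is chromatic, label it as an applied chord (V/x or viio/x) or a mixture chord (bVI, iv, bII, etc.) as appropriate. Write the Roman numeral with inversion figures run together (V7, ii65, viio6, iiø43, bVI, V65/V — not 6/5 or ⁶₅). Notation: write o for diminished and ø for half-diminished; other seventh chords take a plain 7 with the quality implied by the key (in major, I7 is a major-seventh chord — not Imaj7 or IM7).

The pitches G#-B-D-F# form a half-diminished seventh chord rooted on G#.
G# sits a half step below A (V in D major); a diminished chord there is the applied leading-tone chord of V.

viiø7/V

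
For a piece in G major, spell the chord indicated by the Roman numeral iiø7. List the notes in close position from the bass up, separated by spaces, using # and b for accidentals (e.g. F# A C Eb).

iiø7 is the half-diminished supertonic seventh, borrowed from the parallel minor. In G major that root is A.
So the chord is A-C-Eb-G.

A C Eb G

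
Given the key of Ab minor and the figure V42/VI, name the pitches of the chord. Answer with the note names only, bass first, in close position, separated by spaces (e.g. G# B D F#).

Bbb Cb Eb Gb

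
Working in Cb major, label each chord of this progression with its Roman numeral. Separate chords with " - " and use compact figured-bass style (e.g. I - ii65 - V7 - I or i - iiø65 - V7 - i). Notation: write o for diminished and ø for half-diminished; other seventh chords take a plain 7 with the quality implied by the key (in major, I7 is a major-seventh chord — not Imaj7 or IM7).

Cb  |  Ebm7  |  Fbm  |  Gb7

I - iii7 - iv - V7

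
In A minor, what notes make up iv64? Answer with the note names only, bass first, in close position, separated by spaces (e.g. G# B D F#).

A D F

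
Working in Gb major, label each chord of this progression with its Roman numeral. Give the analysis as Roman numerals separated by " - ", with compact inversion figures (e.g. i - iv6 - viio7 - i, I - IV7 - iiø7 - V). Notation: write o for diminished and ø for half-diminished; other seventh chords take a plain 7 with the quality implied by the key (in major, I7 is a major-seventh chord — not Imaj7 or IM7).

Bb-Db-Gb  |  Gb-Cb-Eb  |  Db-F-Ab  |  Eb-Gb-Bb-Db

I6 - IV64 - V - vi7

Bb-Db-Gb: major triad on Gb = scale degree 1 → I6.
Gb-Cb-Eb: root Cb is the subdominant; major triad there is IV64.
Db-F-Ab: major triad on Db = scale degree 5 → V.
Eb-Gb-Bb-Db: minor seventh chord on Eb = scale degree 6 → vi7.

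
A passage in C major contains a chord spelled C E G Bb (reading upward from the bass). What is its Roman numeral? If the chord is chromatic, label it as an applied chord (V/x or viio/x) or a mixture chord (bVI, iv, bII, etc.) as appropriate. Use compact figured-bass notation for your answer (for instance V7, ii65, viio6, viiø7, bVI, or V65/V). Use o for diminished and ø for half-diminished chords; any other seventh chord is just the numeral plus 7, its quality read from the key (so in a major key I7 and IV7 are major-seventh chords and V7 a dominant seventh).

V7/IV

Stacked in thirds the chord is C-E-G-Bb: a dominant seventh chord on C.
C is not a diatonic chord root with this quality in C major, but it lies a perfect fifth above F (IV), so the chord functions as an applied dominant of IV.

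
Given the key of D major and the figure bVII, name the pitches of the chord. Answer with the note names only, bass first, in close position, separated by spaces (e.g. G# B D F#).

C E G

bVII is a major triad on the lowered seventh degree (the subtonic), borrowed from the parallel minor. In D major that root is C.
So the chord is C-E-G, a major triad.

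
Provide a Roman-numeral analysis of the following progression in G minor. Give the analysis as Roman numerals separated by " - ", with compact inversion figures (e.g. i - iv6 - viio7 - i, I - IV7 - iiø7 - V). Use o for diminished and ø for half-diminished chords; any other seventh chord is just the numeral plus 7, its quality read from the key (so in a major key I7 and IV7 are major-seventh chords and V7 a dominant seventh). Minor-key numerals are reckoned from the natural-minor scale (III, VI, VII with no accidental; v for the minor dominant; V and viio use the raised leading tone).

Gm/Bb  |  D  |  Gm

i6 - V - i

Gm/Bb: root G is the tonic; minor triad there is i6.
D: root D is the dominant; major triad there is V.
Gm has root G, degree 1 in G minor, so i.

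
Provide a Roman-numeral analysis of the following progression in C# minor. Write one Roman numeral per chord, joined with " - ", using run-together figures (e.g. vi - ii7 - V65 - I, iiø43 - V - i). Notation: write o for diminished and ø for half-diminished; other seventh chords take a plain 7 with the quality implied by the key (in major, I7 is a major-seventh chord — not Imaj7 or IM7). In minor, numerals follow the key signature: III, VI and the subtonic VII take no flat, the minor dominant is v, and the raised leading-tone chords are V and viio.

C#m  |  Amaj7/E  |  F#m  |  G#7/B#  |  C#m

i - VI43 - iv - V65 - i

C#m: minor triad on C# = scale degree 1 → i.
Amaj7/E has root A, degree 6 in C# minor, so VI43.
F#m: root F# is the subdominant; minor triad there is iv.
G#7/B#: root G# is the dominant; dominant seventh chord there is V65.
C#m: root C# is the tonic; minor triad there is i.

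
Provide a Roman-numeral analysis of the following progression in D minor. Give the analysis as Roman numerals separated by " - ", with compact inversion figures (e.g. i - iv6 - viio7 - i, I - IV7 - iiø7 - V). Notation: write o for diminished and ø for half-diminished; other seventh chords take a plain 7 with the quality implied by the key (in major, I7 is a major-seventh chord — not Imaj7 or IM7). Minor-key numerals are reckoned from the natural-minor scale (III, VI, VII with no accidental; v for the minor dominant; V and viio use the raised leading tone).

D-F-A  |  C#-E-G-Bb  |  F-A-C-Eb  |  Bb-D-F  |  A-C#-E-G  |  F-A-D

i - viio7 - V7/VI - VI - V7 - i6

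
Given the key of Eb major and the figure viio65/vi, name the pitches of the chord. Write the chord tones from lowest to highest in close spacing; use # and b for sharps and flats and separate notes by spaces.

D F Ab B

viio65/vi is a secondary leading-tone chord. The target vi is C in Eb major; the applied chord is rooted a semitone below, on B.
Building a fully diminished seventh chord on B gives B-D-F-Ab.
The figured bass 65 indicates first inversion, placing the third (D) in the bass: D-F-Ab-B.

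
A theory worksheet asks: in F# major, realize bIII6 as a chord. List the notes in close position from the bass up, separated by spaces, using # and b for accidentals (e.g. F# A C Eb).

Scale degree 3 in F# major is A#; lowering it a half step gives A. bIII6 is a major triad on the lowered third degree, borrowed from the parallel minor.
So the chord is A-C#-E.
The figured bass 6 indicates first inversion, placing the third (C#) in the bass: C#-E-A.

C# E A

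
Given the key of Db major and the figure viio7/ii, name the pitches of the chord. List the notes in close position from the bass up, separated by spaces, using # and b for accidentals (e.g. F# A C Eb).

viio7/ii is a secondary leading-tone chord. The target ii is Eb in Db major; the applied chord is rooted a semitone below, on D.
Building a fully diminished seventh chord on D gives D-F-Ab-Cb.

D F Ab Cb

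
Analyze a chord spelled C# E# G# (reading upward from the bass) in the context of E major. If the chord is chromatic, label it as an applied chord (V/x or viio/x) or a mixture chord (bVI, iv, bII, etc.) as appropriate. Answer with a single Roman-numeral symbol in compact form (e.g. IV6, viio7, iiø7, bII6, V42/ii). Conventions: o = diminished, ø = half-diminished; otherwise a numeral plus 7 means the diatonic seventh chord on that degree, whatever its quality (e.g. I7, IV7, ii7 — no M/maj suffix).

Stacked in thirds the chord is C#-E#-G#: a major triad on C#.
C# is not a diatonic chord root with this quality in E major, but it lies a perfect fifth above F# (ii), so the chord functions as an applied dominant of ii.

V/ii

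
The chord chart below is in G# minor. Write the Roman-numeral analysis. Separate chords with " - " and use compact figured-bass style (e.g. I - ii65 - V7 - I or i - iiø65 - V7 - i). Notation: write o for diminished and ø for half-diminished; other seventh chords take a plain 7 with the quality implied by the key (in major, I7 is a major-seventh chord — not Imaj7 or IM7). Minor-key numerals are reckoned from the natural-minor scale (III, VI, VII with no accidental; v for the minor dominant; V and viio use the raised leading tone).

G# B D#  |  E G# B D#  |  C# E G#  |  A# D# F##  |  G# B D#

i - VI7 - iv - V64 - i

G#-B-D# has root G#, degree 1 in G# minor, so i.
E-G#-B-D#: major seventh chord on E = scale degree 6 → VI7.
C#-E-G# has root C#, degree 4 in G# minor, so iv.
A#-D#-F## has root D#, degree 5 in G# minor, so V64.
G#-B-D# has root G#, degree 1 in G# minor, so i.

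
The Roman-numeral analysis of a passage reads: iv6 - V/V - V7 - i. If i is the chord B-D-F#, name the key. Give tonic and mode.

B minor

i is given as B-D-F# — a minor triad with root B.
If B is scale degree 1 and the mode makes that degree carry a minor triad, the tonic is B and the mode is minor.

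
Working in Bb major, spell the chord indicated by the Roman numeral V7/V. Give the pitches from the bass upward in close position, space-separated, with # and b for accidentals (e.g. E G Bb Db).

The slash means an applied dominant: we want the dominant of V. In Bb major, V is F major, and its dominant is built on C.
Building a dominant seventh chord on C gives C-E-G-Bb.

C E G Bb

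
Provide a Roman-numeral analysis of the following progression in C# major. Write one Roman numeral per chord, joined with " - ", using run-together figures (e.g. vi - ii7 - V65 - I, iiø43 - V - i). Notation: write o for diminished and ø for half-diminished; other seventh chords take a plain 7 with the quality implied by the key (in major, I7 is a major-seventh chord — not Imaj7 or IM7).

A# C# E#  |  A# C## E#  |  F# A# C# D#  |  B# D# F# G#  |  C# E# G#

A#-C#-E#: root A# is the submediant; minor triad there is vi.
A#-C##-E#: a major triad on A#, the applied dominant of ii → V/ii.
F#-A#-C#-D# has root D#, degree 2 in C# major, so ii65.
B#-D#-F#-G# has root G#, degree 5 in C# major, so V65.
C#-E#-G#: major triad on C# = scale degree 1 → I.

vi - V/ii - ii65 - V65 - I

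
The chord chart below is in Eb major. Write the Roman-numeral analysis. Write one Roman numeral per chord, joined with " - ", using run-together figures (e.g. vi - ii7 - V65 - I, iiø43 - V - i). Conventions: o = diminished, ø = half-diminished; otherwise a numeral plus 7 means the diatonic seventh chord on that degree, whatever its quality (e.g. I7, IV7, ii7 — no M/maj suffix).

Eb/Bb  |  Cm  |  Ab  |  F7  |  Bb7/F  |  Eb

Eb/Bb has root Eb, degree 1 in Eb major, so I64.
Cm: root C is the submediant; minor triad there is vi.
Ab has root Ab, degree 4 in Eb major, so IV.
F7 is the secondary dominant of V (dominant seventh chord on F): V7/V.
Bb7/F: root Bb is the dominant; dominant seventh chord there is V43.
Eb: major triad on Eb = scale degree 1 → I.

I64 - vi - IV - V7/V - V43 - I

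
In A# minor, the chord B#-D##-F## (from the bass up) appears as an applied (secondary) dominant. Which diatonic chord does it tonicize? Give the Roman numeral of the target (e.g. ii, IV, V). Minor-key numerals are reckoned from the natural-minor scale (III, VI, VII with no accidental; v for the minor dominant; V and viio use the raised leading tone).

V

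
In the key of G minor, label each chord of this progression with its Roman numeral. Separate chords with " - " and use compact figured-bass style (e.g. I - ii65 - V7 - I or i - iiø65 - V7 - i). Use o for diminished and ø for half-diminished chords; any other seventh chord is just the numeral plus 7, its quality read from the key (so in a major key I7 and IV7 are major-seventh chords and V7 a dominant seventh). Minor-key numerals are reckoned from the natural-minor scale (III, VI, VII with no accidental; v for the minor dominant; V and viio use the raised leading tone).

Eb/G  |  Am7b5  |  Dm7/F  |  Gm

VI6 - iiø7 - v65 - i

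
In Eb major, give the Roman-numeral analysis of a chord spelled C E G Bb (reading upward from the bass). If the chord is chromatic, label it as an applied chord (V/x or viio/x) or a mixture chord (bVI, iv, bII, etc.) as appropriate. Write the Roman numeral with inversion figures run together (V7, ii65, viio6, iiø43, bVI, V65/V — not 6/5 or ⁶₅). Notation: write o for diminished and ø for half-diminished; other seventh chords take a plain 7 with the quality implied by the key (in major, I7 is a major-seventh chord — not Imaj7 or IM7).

The pitches C-E-G-Bb form a dominant seventh chord rooted on C.
C is not a diatonic chord root with this quality in Eb major, but it lies a perfect fifth above F (ii), so the chord functions as an applied dominant of ii.

V7/ii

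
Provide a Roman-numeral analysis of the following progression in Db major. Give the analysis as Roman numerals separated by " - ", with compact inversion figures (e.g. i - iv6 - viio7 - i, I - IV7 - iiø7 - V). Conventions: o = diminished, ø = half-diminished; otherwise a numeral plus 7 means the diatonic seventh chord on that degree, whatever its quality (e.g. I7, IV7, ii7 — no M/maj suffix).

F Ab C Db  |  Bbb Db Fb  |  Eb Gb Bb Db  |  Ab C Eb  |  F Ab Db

I65 - bVI - ii7 - V - I6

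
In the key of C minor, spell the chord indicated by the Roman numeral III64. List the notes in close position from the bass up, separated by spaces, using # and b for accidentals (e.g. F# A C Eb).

Bb Eb G

The numeral's case and figure indicate a major triad. In C minor its root, the mediant, is Eb.
That chord is spelled Eb-G-Bb.
The figured bass 64 indicates second inversion, placing the fifth (Bb) in the bass: Bb-Eb-G.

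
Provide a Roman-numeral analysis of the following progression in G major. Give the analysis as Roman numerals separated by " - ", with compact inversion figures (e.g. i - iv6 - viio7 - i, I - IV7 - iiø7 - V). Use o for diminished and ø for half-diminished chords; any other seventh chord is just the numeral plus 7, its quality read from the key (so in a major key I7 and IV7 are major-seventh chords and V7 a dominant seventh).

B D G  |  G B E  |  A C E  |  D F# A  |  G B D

I6 - vi6 - ii - V - I

B-D-G: root G is the tonic; major triad there is I6.
G-B-E: root E is the submediant; minor triad there is vi6.
A-C-E: minor triad on A = scale degree 2 → ii.
D-F#-A: root D is the dominant; major triad there is V.
G-B-D: major triad on G = scale degree 1 → I.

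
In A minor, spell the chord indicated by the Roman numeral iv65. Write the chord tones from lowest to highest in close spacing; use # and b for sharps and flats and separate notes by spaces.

The numeral's case and figure indicate a minor seventh chord. In A minor its root, the subdominant, is D.
Stacking thirds from D gives D-F-A-C.
With the 65 figure the chord is in first inversion; from the bass F upward in close position it reads F-A-C-D.

F A C D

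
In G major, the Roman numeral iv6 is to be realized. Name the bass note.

Eb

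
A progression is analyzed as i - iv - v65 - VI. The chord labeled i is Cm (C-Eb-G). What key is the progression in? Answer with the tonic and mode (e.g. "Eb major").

The anchor chord is a minor triad on C, labeled i.
If C is scale degree 1 and the mode makes that degree carry a minor triad, the tonic is C and the mode is minor.

C minor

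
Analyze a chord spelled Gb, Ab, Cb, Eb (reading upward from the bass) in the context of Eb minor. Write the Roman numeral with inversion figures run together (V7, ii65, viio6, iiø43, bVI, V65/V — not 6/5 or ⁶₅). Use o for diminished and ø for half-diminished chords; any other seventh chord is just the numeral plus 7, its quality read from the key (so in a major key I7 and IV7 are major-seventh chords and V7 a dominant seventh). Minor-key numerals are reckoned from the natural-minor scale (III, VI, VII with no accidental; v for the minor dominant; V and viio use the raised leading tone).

Stacked in thirds the chord is Ab-Cb-Eb-Gb: a minor seventh chord on Ab.
In Eb minor, Ab is the subdominant; the diatonic minor seventh chord there is iv7.
With Gb in the bass the chord is in third inversion, so the figured bass is 42.

iv42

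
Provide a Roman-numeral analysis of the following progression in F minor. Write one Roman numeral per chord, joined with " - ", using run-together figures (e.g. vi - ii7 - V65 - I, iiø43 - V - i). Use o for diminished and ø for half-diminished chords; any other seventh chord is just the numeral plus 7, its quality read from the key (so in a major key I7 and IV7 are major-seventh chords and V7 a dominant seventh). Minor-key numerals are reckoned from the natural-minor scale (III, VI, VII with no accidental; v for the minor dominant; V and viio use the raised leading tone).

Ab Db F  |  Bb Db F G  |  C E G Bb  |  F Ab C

VI64 - iiø65 - V7 - i

Ab-Db-F has root Db, degree 6 in F minor, so VI64.
Bb-Db-F-G has root G, degree 2 in F minor, so iiø65.
C-E-G-Bb: root C is the dominant; dominant seventh chord there is V7.
F-Ab-C: root F is the tonic; minor triad there is i.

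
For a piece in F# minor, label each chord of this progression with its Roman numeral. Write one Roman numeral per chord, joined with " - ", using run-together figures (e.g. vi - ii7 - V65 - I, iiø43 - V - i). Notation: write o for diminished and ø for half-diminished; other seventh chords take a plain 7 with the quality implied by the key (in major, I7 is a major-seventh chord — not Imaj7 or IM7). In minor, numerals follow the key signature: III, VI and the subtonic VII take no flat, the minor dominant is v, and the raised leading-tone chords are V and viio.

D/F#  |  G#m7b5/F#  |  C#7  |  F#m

VI6 - iiø42 - V7 - i

D/F#: major triad on D = scale degree 6 → VI6.
G#m7b5/F# has root G#, degree 2 in F# minor, so iiø42.
C#7 has root C#, degree 5 in F# minor, so V7.
F#m: root F# is the tonic; minor triad there is i.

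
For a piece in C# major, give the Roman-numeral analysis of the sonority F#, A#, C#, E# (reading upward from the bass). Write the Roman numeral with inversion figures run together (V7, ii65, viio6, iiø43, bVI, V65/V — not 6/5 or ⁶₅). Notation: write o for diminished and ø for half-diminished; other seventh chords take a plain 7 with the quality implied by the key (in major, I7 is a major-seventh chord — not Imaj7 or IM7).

IV7

The pitches F#-A#-C#-E# form a major seventh chord rooted on F#.
In C# major, F# is the subdominant; the diatonic major seventh chord there is IV7.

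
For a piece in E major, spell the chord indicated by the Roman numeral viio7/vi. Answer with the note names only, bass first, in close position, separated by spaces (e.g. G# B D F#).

B# D# F# A

viio7/vi is a secondary leading-tone chord. The target vi is C# in E major; the applied chord is rooted a semitone below, on B#.
Building a fully diminished seventh chord on B# gives B#-D#-F#-A.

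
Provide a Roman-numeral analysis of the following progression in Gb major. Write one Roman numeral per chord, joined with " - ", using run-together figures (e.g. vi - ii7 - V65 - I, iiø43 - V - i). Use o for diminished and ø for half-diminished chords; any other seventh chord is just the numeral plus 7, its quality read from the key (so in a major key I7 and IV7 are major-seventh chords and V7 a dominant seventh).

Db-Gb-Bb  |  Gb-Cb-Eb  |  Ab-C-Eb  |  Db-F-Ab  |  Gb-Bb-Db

Db-Gb-Bb has root Gb, degree 1 in Gb major, so I64.
Gb-Cb-Eb has root Cb, degree 4 in Gb major, so IV64.
Ab-C-Eb is the secondary dominant of V (major triad on Ab): V/V.
Db-F-Ab: major triad on Db = scale degree 5 → V.
Gb-Bb-Db has root Gb, degree 1 in Gb major, so I.

I64 - IV64 - V/V - V - I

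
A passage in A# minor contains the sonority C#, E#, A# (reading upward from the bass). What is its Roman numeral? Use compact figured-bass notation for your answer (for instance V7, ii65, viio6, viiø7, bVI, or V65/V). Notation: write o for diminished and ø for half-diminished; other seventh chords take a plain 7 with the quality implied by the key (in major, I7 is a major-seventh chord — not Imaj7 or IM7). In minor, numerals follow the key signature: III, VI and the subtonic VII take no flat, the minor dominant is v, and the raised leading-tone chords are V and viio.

Stacked in thirds the chord is A#-C#-E#: a minor triad on A#.
A# is scale degree 1 in A# minor, and a minor triad on that degree is written i.
With C# in the bass the chord is in first inversion, so the figured bass is 6.

i6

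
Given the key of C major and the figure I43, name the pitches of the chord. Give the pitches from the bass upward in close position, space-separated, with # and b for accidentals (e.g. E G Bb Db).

G B C E

In C major, the first degree is C, and the diatonic chord built there is a major seventh chord.
Stacking thirds from C gives C-E-G-B.
With the 43 figure the chord is in second inversion; from the bass G upward in close position it reads G-B-C-E.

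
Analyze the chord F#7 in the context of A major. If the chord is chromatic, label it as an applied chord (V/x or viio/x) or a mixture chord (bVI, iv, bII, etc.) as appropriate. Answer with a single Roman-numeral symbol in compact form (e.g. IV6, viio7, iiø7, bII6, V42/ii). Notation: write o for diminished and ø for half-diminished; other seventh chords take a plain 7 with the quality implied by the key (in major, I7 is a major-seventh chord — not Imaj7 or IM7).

V7/ii

Stacked in thirds the chord is F#-A#-C#-E: a dominant seventh chord on F#.
F# is not a diatonic chord root with this quality in A major, but it lies a perfect fifth above B (ii), so the chord functions as an applied dominant of ii.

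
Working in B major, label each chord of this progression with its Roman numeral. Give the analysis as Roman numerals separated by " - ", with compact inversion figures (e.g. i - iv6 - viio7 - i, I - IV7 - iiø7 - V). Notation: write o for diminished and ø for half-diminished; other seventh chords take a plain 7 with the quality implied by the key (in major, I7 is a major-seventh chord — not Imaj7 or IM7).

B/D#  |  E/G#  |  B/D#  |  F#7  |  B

B/D# has root B, degree 1 in B major, so I6.
E/G#: root E is the subdominant; major triad there is IV6.
B/D#: major triad on B = scale degree 1 → I6.
F#7 has root F#, degree 5 in B major, so V7.
B has root B, degree 1 in B major, so I.

I6 - IV6 - I6 - V7 - I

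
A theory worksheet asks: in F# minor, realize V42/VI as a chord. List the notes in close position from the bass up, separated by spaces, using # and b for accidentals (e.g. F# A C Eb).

V42/VI is a secondary dominant — the dominant seventh of VI. VI in F# minor is D, so the applied chord's root is A, a perfect fifth above.
Building a dominant seventh chord on A gives A-C#-E-G.
With the 42 figure the chord is in third inversion; from the bass G upward in close position it reads G-A-C#-E.

G A C# E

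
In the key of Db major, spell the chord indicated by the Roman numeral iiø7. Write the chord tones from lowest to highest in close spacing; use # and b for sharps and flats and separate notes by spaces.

Scale degree 2 in Db major is Eb; here the chord built on it is altered to a half-diminished seventh chord. iiø7 is the half-diminished supertonic seventh, borrowed from the parallel minor.
So the chord is Eb-Gb-Bbb-Db.

Eb Gb Bbb Db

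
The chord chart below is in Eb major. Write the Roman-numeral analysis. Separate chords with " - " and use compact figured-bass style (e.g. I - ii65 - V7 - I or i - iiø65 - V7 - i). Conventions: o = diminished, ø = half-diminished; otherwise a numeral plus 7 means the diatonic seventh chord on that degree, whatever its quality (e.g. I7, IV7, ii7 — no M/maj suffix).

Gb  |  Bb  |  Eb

Gb is non-diatonic — bIII, a mixture chord from Eb minor.
Bb has root Bb, degree 5 in Eb major, so V.
Eb: major triad on Eb = scale degree 1 → I.

bIII - V - I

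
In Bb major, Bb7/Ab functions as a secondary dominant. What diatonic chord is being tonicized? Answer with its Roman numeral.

IV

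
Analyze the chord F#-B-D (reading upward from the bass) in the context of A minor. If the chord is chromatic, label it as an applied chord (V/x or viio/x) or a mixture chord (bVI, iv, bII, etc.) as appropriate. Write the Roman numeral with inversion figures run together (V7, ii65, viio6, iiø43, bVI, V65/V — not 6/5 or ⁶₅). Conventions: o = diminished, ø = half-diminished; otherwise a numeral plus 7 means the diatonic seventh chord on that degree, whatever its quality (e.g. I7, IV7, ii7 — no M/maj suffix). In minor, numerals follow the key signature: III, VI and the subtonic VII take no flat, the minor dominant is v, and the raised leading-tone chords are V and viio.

Stacked in thirds the chord is B-D-F#: a minor triad on B.
B is the second degree of A minor. This is the minor supertonic, borrowed from the parallel major (the Dorian ii).
With F# in the bass the chord is in second inversion, so the figured bass is 64.

ii64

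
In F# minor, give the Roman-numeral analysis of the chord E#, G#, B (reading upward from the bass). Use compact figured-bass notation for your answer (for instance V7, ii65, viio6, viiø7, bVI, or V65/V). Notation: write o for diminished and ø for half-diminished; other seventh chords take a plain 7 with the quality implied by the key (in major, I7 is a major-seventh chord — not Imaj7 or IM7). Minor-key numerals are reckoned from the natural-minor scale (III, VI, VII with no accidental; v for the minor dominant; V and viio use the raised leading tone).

viio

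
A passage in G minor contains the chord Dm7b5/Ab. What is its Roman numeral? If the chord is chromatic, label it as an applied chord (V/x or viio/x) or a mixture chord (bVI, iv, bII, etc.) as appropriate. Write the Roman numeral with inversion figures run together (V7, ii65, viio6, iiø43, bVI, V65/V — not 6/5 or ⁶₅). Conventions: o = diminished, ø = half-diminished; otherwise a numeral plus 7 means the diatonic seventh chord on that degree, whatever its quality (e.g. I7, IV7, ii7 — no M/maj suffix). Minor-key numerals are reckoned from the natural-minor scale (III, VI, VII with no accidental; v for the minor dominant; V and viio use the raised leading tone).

The pitches D-F-Ab-C form a half-diminished seventh chord rooted on D.
D sits a half step below Eb (VI in G minor); a diminished chord there is the applied leading-tone chord of VI.
With Ab in the bass the chord is in second inversion, so the figured bass is 43.

viiø43/VI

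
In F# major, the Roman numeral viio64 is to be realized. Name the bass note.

B

viio in F# major has root E#; the chord is E#-G#-B.
The figure 64 means second inversion — the fifth is in the bass.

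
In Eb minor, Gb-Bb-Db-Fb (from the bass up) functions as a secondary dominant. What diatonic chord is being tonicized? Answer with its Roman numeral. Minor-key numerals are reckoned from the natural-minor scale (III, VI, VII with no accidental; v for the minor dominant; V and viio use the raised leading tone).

VI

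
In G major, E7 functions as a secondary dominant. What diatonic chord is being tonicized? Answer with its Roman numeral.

ii

The chord is a dominant seventh chord on E.
A dominant resolves down a perfect fifth: E → A. In G major, A is scale degree 2, i.e. ii.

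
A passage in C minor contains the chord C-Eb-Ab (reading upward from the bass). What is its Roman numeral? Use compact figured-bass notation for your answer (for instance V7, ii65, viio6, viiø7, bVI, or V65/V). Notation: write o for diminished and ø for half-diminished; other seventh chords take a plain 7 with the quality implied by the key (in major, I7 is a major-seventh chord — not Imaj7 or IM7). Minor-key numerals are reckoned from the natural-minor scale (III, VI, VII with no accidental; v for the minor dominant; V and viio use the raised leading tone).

VI6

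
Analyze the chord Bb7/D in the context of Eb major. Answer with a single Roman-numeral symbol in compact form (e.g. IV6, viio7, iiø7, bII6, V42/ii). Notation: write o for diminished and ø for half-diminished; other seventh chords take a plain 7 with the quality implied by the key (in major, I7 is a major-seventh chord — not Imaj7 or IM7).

V65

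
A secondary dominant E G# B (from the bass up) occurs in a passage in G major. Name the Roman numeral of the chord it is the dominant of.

ii

The chord is a major triad on E.
A dominant resolves down a perfect fifth: E → A. In G major, A is scale degree 2, i.e. ii.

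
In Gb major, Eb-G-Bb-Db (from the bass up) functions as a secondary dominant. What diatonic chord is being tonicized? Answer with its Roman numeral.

ii

The chord is a dominant seventh chord on Eb.
A dominant resolves down a perfect fifth: Eb → Ab. In Gb major, Ab is scale degree 2, i.e. ii.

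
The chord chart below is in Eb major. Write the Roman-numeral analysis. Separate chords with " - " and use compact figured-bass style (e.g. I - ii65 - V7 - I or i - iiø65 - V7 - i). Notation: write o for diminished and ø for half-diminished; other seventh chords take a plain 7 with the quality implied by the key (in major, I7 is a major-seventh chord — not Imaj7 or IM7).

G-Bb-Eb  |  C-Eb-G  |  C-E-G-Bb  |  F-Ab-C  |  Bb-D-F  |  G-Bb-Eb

I6 - vi - V7/ii - ii - V - I6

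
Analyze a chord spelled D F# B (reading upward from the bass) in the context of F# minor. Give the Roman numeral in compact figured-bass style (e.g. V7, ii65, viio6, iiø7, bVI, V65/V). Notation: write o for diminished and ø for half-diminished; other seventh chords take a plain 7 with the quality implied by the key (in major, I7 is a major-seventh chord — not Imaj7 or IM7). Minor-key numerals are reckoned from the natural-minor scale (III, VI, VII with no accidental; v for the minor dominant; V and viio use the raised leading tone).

iv6

The pitches B-D-F# form a minor triad rooted on B.
In F# minor, B is the subdominant; the diatonic minor triad there is iv.
With D in the bass the chord is in first inversion, so the figured bass is 6.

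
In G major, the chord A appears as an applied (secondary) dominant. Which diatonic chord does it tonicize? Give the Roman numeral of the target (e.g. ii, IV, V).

V

The chord is a major triad on A.
A dominant resolves down a perfect fifth: A → D. In G major, D is scale degree 5, i.e. V.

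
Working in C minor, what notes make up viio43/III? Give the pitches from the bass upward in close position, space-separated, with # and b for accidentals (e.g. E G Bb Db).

viio43/III is a secondary leading-tone chord. The target III is Eb in C minor; the applied chord is rooted a semitone below, on D.
Building a fully diminished seventh chord on D gives D-F-Ab-Cb.
With the 43 figure the chord is in second inversion; from the bass Ab upward in close position it reads Ab-Cb-D-F.

Ab Cb D F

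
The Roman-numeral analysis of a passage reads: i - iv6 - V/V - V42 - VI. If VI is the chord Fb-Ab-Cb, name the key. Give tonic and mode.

The anchor chord is a major triad on Fb, labeled VI.
If Fb is scale degree 6 and the mode makes that degree carry a major triad, the tonic is Ab and the mode is minor.

Ab minor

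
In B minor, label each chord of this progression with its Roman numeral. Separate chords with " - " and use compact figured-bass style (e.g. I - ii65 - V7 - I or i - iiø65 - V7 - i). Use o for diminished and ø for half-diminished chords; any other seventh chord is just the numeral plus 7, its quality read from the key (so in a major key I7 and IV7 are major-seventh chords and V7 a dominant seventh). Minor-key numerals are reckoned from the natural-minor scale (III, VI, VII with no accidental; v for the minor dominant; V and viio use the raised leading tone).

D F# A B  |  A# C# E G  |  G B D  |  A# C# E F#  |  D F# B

D-F#-A-B: root B is the tonic; minor seventh chord there is i65.
A#-C#-E-G has root A#, degree 7 in B minor, so viio7.
G-B-D has root G, degree 6 in B minor, so VI.
A#-C#-E-F#: root F# is the dominant; dominant seventh chord there is V65.
D-F#-B has root B, degree 1 in B minor, so i6.

i65 - viio7 - VI - V65 - i6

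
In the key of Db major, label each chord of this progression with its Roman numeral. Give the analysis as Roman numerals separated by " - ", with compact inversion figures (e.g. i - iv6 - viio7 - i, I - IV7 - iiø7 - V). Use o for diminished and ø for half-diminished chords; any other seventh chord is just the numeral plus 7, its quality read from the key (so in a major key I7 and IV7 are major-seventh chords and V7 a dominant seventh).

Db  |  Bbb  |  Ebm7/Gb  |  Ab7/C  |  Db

I - bVI - ii65 - V65 - I

Db: major triad on Db = scale degree 1 → I.
Bbb: major triad on Bbb — chromatic; bVI (borrowed from the parallel minor).
Ebm7/Gb: minor seventh chord on Eb = scale degree 2 → ii65.
Ab7/C: dominant seventh chord on Ab = scale degree 5 → V65.
Db: root Db is the tonic; major triad there is I.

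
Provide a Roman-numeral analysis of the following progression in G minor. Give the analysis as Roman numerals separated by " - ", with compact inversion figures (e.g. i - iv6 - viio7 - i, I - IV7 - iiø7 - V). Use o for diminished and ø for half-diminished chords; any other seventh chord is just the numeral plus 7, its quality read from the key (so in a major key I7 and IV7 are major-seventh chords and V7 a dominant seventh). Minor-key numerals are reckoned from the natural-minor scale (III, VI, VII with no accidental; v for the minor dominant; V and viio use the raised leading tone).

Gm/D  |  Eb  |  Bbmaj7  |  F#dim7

Gm/D: minor triad on G = scale degree 1 → i64.
Eb: root Eb is the submediant; major triad there is VI.
Bbmaj7 has root Bb, degree 3 in G minor, so III7.
F#dim7: fully diminished seventh chord on F# = scale degree 7 → viio7.

i64 - VI - III7 - viio7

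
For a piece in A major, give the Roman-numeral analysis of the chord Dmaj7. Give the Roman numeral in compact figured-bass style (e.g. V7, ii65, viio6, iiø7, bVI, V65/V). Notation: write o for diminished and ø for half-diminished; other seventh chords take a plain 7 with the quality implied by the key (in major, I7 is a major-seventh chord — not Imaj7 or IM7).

IV7

Stacked in thirds the chord is D-F#-A-C#: a major seventh chord on D.
D is scale degree 4 in A major, and a major seventh chord on that degree is written IV7.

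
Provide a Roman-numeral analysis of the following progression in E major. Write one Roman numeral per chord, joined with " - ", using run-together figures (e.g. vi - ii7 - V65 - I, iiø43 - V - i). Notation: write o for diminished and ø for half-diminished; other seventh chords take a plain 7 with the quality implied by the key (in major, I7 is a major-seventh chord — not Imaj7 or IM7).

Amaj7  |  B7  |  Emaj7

Amaj7 has root A, degree 4 in E major, so IV7.
B7: dominant seventh chord on B = scale degree 5 → V7.
Emaj7: root E is the tonic; major seventh chord there is I7.

IV7 - V7 - I7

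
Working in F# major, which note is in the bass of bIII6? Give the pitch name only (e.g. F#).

C#

bIII in F# major has root A; the chord is A-C#-E.
The figure 6 means first inversion — the third is in the bass.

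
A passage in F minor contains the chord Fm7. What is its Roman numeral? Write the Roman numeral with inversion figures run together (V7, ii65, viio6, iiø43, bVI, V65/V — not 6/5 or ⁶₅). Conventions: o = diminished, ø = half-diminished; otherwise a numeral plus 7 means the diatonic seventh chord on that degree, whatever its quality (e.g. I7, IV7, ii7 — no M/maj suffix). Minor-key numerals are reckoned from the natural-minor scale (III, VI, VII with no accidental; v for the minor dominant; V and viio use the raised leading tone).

i7

Stacked in thirds the chord is F-Ab-C-Eb: a minor seventh chord on F.
F is scale degree 1 in F minor, and a minor seventh chord on that degree is written i7.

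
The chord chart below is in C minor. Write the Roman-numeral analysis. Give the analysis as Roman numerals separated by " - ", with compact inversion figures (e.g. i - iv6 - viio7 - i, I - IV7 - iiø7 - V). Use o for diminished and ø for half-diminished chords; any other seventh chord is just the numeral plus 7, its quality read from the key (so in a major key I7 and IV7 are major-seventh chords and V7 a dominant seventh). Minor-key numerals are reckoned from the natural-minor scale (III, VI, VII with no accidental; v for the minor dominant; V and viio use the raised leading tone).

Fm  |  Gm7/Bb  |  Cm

iv - v65 - i

Fm: minor triad on F = scale degree 4 → iv.
Gm7/Bb: minor seventh chord on G = scale degree 5 → v65.
Cm: minor triad on C = scale degree 1 → i.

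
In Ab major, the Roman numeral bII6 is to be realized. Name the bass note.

bII in Ab major has root Bbb; the chord is Bbb-Db-Fb.
The figure 6 means first inversion — the third is in the bass.

Db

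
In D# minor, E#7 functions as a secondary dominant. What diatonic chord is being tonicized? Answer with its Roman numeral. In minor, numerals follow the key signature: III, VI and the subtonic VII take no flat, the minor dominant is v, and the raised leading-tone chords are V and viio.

The chord is a dominant seventh chord on E#.
A dominant resolves down a perfect fifth: E# → A#. In D# minor, A# is scale degree 5, i.e. V.

V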